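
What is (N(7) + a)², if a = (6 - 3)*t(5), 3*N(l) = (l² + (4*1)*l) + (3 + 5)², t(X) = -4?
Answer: 1225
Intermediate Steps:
N(l) = 64/3 + l²/3 + 4*l/3 (N(l) = ((l² + (4*1)*l) + (3 + 5)²)/3 = ((l² + 4*l) + 8²)/3 = ((l² + 4*l) + 64)/3 = (64 + l² + 4*l)/3 = 64/3 + l²/3 + 4*l/3)
a = -12 (a = (6 - 3)*(-4) = 3*(-4) = -12)
(N(7) + a)² = ((64/3 + (⅓)*7² + (4/3)*7) - 12)² = ((64/3 + (⅓)*49 + 28/3) - 12)² = ((64/3 + 49/3 + 28/3) - 12)² = (47 - 12)² = 35² = 1225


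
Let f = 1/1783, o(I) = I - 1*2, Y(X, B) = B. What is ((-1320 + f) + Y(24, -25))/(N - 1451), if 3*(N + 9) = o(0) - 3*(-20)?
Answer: 3597201/3853063 ≈ 0.93359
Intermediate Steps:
o(I) = -2 + I (o(I) = I - 2 = -2 + I)
f = 1/1783 ≈ 0.00056085
N = 31/3 (N = -9 + ((-2 + 0) - 3*(-20))/3 = -9 + (-2 + 60)/3 = -9 + (⅓)*58 = -9 + 58/3 = 31/3 ≈ 10.333)
((-1320 + f) + Y(24, -25))/(N - 1451) = ((-1320 + 1/1783) - 25)/(31/3 - 1451) = (-2353559/1783 - 25)/(-4322/3) = -2398134/1783*(-3/4322) = 3597201/3853063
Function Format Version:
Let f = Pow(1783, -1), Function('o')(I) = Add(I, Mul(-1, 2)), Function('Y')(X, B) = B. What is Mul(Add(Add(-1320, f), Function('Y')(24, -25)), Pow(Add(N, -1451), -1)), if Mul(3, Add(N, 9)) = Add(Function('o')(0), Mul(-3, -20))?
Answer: Rational(3597201, 3853063) ≈ 0.93359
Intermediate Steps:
Function('o')(I) = Add(-2, I) (Function('o')(I) = Add(I, -2) = Add(-2, I))
f = Rational(1, 1783) ≈ 0.00056085
N = Rational(31, 3) (N = Add(-9, Mul(Rational(1, 3), Add(Add(-2, 0), Mul(-3, -20)))) = Add(-9, Mul(Rational(1, 3), Add(-2, 60))) = Add(-9, Mul(Rational(1, 3), 58)) = Add(-9, Rational(58, 3)) = Rational(31, 3) ≈ 10.333)
Mul(Add(Add(-1320, f), Function('Y')(24, -25)), Pow(Add(N, -1451), -1)) = Mul(Add(Add(-1320, Rational(1, 1783)), -25), Pow(Add(Rational(31, 3), -1451), -1)) = Mul(Add(Rational(-2353559, 1783), -25), Pow(Rational(-4322, 3), -1)) = Mul(Rational(-2398134, 1783), Rational(-3, 4322)) = Rational(3597201, 3853063)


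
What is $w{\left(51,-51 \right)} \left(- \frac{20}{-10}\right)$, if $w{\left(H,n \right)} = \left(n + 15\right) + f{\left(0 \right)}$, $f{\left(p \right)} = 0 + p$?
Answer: $-72$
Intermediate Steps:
$f{\left(p \right)} = p$
$w{\left(H,n \right)} = 15 + n$ ($w{\left(H,n \right)} = \left(n + 15\right) + 0 = \left(15 + n\right) + 0 = 15 + n$)
$w{\left(51,-51 \right)} \left(- \frac{20}{-10}\right) = \left(15 - 51\right) \left(- \frac{20}{-10}\right) = - 36 \left(\left(-20\right) \left(- \frac{1}{10}\right)\right) = \left(-36\right) 2 = -72$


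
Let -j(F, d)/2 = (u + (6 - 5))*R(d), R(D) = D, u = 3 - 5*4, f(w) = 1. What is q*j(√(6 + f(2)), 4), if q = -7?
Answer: -896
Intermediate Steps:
u = -17 (u = 3 - 20 = -17)
j(F, d) = 32*d (j(F, d) = -2*(-17 + (6 - 5))*d = -2*(-17 + 1)*d = -(-32)*d = 32*d)
q*j(√(6 + f(2)), 4) = -224*4 = -7*128 = -896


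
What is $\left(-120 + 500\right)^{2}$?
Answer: $144400$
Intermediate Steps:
$\left(-120 + 500\right)^{2} = 380^{2} = 144400$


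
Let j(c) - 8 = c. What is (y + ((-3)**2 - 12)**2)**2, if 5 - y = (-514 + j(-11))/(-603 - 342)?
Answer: 161620369/893025 ≈ 180.98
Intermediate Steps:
j(c) = 8 + c
y = 4208/945 (y = 5 - (-514 + (8 - 11))/(-603 - 342) = 5 - (-514 - 3)/(-945) = 5 - (-517)*(-1)/945 = 5 - 1*517/945 = 5 - 517/945 = 4208/945 ≈ 4.4529)
(y + ((-3)**2 - 12)**2)**2 = (4208/945 + ((-3)**2 - 12)**2)**2 = (4208/945 + (9 - 12)**2)**2 = (4208/945 + (-3)**2)**2 = (4208/945 + 9)**2 = (12713/945)**2 = 161620369/893025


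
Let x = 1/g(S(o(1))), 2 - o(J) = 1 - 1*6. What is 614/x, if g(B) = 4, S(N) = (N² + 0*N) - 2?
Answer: 2456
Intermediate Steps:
o(J) = 7 (o(J) = 2 - (1 - 1*6) = 2 - (1 - 6) = 2 - 1*(-5) = 2 + 5 = 7)
S(N) = -2 + N² (S(N) = (N² + 0) - 2 = N² - 2 = -2 + N²)
x = ¼ (x = 1/4 = ¼ ≈ 0.25000)
614/x = 614/(¼) = 614*4 = 2456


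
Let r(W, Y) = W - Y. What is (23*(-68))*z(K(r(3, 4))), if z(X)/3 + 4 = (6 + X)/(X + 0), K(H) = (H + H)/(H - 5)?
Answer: -70380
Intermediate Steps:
K(H) = 2*H/(-5 + H) (K(H) = (2*H)/(-5 + H) = 2*H/(-5 + H))
z(X) = -12 + 3*(6 + X)/X (z(X) = -12 + 3*((6 + X)/(X + 0)) = -12 + 3*((6 + X)/X) = -12 + 3*(6 + X)/X)
(23*(-68))*z(K(r(3, 4))) = (23*(-68))*(-9 + 18/((2*(3 - 1*4)/(-5 + (3 - 1*4))))) = -1564*(-9 + 18/((2*(3 - 4)/(-5 + (3 - 4))))) = -1564*(-9 + 18/((2*(-1)/(-5 - 1)))) = -1564*(-9 + 18/((2*(-1)/(-6)))) = -1564*(-9 + 18/((2*(-1)*(-1/6)))) = -1564*(-9 + 18/(1/3)) = -1564*(-9 + 18*3) = -1564*(-9 + 54) = -1564*45 = -70380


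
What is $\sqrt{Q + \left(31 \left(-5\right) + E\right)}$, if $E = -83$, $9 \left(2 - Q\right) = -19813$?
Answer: $\frac{133}{3} \approx 44.333$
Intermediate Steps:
$Q = \frac{19831}{9}$ ($Q = 2 - - \frac{19813}{9} = 2 + \frac{19813}{9} = \frac{19831}{9} \approx 2203.4$)
$\sqrt{Q + \left(31 \left(-5\right) + E\right)} = \sqrt{\frac{19831}{9} + \left(31 \left(-5\right) - 83\right)} = \sqrt{\frac{19831}{9} - 238} = \sqrt{\frac{17689}{9}} = \frac{133}{3}$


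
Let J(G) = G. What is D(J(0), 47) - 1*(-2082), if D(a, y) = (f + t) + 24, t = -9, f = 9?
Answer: 2106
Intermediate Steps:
D(a, y) = 24 (D(a, y) = (9 - 9) + 24 = 0 + 24 = 24)
D(J(0), 47) - 1*(-2082) = 24 - 1*(-2082) = 24 + 2082 = 2106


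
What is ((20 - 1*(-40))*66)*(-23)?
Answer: -91080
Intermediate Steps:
((20 - 1*(-40))*66)*(-23) = ((20 + 40)*66)*(-23) = (60*66)*(-23) = 3960*(-23) = -91080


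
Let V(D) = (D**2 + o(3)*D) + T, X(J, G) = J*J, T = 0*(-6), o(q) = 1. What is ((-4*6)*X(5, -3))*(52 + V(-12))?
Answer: -110400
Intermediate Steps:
T = 0
X(J, G) = J**2
V(D) = D + D**2 (V(D) = (D**2 + 1*D) + 0 = (D**2 + D) + 0 = (D + D**2) + 0 = D + D**2)
((-4*6)*X(5, -3))*(52 + V(-12)) = (-4*6*5**2)*(52 - 12*(1 - 12)) = (-24*25)*(52 - 12*(-11)) = -600*(52 + 132) = -600*184 = -110400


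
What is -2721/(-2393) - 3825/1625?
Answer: -189264/155545 ≈ -1.2168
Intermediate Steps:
-2721/(-2393) - 3825/1625 = -2721*(-1/2393) - 3825*1/1625 = 2721/2393 - 153/65 = -189264/155545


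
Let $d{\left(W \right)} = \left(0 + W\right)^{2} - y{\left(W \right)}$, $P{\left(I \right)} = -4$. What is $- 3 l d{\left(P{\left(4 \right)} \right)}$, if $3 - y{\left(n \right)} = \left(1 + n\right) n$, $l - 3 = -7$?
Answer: $300$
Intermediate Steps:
$l = -4$ ($l = 3 - 7 = -4$)
$y{\left(n \right)} = 3 - n \left(1 + n\right)$ ($y{\left(n \right)} = 3 - \left(1 + n\right) n = 3 - n \left(1 + n\right)$)
$d{\left(W \right)} = -3 + W + 2 W^{2}$ ($d{\left(W \right)} = \left(0 + W\right)^{2} - \left(3 - W - W^{2}\right) = W^{2} + \left(-3 + W + W^{2}\right) = -3 + W + 2 W^{2}$)
$- 3 l d{\left(P{\left(4 \right)} \right)} = \left(-3\right) \left(-4\right) \left(-3 - 4 + 2 \left(-4\right)^{2}\right) = 12 \left(-3 - 4 + 2 \cdot 16\right) = 12 \left(-3 - 4 + 32\right) = 12 \cdot 25 = 300$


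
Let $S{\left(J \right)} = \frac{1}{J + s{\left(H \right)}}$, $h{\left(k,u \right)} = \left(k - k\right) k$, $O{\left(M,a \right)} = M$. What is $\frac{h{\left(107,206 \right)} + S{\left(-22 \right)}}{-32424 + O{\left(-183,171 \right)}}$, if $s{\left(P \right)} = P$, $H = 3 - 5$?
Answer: $\frac{1}{782568} \approx 1.2778 \cdot 10^{-6}$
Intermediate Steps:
$H = -2$
$h{\left(k,u \right)} = 0$ ($h{\left(k,u \right)} = 0 k = 0$)
$S{\left(J \right)} = \frac{1}{-2 + J}$ ($S{\left(J \right)} = \frac{1}{J - 2} = \frac{1}{-2 + J}$)
$\frac{h{\left(107,206 \right)} + S{\left(-22 \right)}}{-32424 + O{\left(-183,171 \right)}} = \frac{0 + \frac{1}{-2 - 22}}{-32424 - 183} = \frac{0 + \frac{1}{-24}}{-32607} = \left(0 - \frac{1}{24}\right) \left(- \frac{1}{32607}\right) = \left(- \frac{1}{24}\right) \left(- \frac{1}{32607}\right) = \frac{1}{782568}$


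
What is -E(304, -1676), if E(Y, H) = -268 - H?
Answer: -1408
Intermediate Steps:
-E(304, -1676) = -(-268 - 1*(-1676)) = -(-268 + 1676) = -1*1408 = -1408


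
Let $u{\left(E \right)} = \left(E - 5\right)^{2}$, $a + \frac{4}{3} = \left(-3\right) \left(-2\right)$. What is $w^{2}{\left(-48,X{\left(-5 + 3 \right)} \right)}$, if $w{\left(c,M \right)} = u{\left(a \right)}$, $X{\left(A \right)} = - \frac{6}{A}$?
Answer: $\frac{1}{81} \approx 0.012346$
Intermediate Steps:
$a = \frac{14}{3}$ ($a = - \frac{4}{3} - -6 = - \frac{4}{3} + 6 = \frac{14}{3} \approx 4.6667$)
$u{\left(E \right)} = \left(-5 + E\right)^{2}$
$w{\left(c,M \right)} = \frac{1}{9}$ ($w{\left(c,M \right)} = \left(-5 + \frac{14}{3}\right)^{2} = \left(- \frac{1}{3}\right)^{2} = \frac{1}{9}$)
$w^{2}{\left(-48,X{\left(-5 + 3 \right)} \right)} = \left(\frac{1}{9}\right)^{2} = \frac{1}{81}$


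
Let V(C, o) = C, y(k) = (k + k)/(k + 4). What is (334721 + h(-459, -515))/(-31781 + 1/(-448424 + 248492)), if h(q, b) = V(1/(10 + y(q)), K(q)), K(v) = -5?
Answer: -91481629816989/8685971166731 ≈ -10.532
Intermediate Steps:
y(k) = 2*k/(4 + k) (y(k) = (2*k)/(4 + k) = 2*k/(4 + k))
h(q, b) = 1/(10 + 2*q/(4 + q))
(334721 + h(-459, -515))/(-31781 + 1/(-448424 + 248492)) = (334721 + (4 - 459)/(4*(10 + 3*(-459))))/(-31781 + 1/(-448424 + 248492)) = (334721 + (¼)*(-455)/(10 - 1377))/(-31781 + 1/(-199932)) = (334721 + (¼)*(-455)/(-1367))/(-31781 - 1/199932) = (334721 + (¼)*(-1/1367)*(-455))/(-6354038893/199932) = (334721 + 455/5468)*(-199932/6354038893) = (1830254883/5468)*(-199932/6354038893) = -91481629816989/8685971166731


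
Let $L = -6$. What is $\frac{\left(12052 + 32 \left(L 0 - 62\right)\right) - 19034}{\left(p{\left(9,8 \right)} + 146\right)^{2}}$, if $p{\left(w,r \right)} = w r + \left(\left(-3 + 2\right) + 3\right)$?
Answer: $- \frac{4483}{24200} \approx -0.18525$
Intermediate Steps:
$p{\left(w,r \right)} = 2 + r w$ ($p{\left(w,r \right)} = r w + \left(-1 + 3\right) = r w + 2 = 2 + r w$)
$\frac{\left(12052 + 32 \left(L 0 - 62\right)\right) - 19034}{\left(p{\left(9,8 \right)} + 146\right)^{2}} = \frac{\left(12052 + 32 \left(\left(-6\right) 0 - 62\right)\right) - 19034}{\left(\left(2 + 8 \cdot 9\right) + 146\right)^{2}} = \frac{\left(12052 + 32 \left(0 - 62\right)\right) - 19034}{\left(\left(2 + 72\right) + 146\right)^{2}} = \frac{\left(12052 + 32 \left(-62\right)\right) - 19034}{\left(74 + 146\right)^{2}} = \frac{\left(12052 - 1984\right) - 19034}{220^{2}} = \frac{10068 - 19034}{48400} = \left(-8966\right) \frac{1}{48400} = - \frac{4483}{24200}$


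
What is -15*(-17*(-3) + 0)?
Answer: -765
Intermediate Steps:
-15*(-17*(-3) + 0) = -15*(51 + 0) = -15*51 = -765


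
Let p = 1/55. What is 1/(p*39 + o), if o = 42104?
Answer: 55/2315759 ≈ 2.3750e-5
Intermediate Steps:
p = 1/55 ≈ 0.018182
1/(p*39 + o) = 1/((1/55)*39 + 42104) = 1/(39/55 + 42104) = 1/(2315759/55) = 55/2315759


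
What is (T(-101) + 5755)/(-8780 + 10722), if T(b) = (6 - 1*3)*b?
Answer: 2726/971 ≈ 2.8074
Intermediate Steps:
T(b) = 3*b (T(b) = (6 - 3)*b = 3*b)
(T(-101) + 5755)/(-8780 + 10722) = (3*(-101) + 5755)/(-8780 + 10722) = (-303 + 5755)/1942 = 5452*(1/1942) = 2726/971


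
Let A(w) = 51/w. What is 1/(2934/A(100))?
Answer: 17/97800 ≈ 0.00017382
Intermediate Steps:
1/(2934/A(100)) = 1/(2934/((51/100))) = 1/(2934/((51*(1/100)))) = 1/(2934/(51/100)) = 1/(2934*(100/51)) = 1/(97800/17) = 17/97800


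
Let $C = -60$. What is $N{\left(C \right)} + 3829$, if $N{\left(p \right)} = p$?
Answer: $3769$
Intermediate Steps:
$N{\left(C \right)} + 3829 = -60 + 3829 = 3769$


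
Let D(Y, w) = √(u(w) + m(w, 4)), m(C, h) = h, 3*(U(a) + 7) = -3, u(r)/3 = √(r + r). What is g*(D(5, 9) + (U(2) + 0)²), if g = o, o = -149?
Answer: -9536 - 149*√(4 + 9*√2) ≈ -10145.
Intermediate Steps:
u(r) = 3*√2*√r (u(r) = 3*√(r + r) = 3*√(2*r) = 3*(√2*√r) = 3*√2*√r)
U(a) = -8 (U(a) = -7 + (⅓)*(-3) = -7 - 1 = -8)
g = -149
D(Y, w) = √(4 + 3*√2*√w) (D(Y, w) = √(3*√2*√w + 4) = √(4 + 3*√2*√w))
g*(D(5, 9) + (U(2) + 0)²) = -149*(√(4 + 3*√2*√9) + (-8 + 0)²) = -149*(√(4 + 3*√2*3) + (-8)²) = -149*(√(4 + 9*√2) + 64) = -149*(64 + √(4 + 9*√2)) = -9536 - 149*√(4 + 9*√2)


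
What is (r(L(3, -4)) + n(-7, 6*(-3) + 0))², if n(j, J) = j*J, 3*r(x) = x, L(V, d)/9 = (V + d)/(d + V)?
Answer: 16641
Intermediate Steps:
L(V, d) = 9 (L(V, d) = 9*((V + d)/(d + V)) = 9*((V + d)/(V + d)) = 9*1 = 9)
r(x) = x/3
n(j, J) = J*j
(r(L(3, -4)) + n(-7, 6*(-3) + 0))² = ((⅓)*9 + (6*(-3) + 0)*(-7))² = (3 + (-18 + 0)*(-7))² = (3 - 18*(-7))² = (3 + 126)² = 129² = 16641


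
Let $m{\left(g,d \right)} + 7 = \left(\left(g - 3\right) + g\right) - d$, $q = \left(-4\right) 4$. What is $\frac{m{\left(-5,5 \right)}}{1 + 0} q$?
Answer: $400$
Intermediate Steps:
$q = -16$
$m{\left(g,d \right)} = -10 - d + 2 g$ ($m{\left(g,d \right)} = -7 - \left(3 + d - 2 g\right) = -10 - d + 2 g$)
$\frac{m{\left(-5,5 \right)}}{1 + 0} q = \frac{-10 - 5 + 2 \left(-5\right)}{1 + 0} \left(-16\right) = \frac{-10 - 5 - 10}{1} \left(-16\right) = \left(-25\right) 1 \left(-16\right) = \left(-25\right) \left(-16\right) = 400$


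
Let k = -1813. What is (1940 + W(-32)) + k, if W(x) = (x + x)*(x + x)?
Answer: 4223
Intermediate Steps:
W(x) = 4*x**2 (W(x) = (2*x)*(2*x) = 4*x**2)
(1940 + W(-32)) + k = (1940 + 4*(-32)**2) - 1813 = (1940 + 4*1024) - 1813 = (1940 + 4096) - 1813 = 6036 - 1813 = 4223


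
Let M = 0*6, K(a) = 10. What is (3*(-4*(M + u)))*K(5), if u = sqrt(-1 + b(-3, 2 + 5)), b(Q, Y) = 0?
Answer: -120*I ≈ -120.0*I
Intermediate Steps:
M = 0
u = I (u = sqrt(-1 + 0) = sqrt(-1) = I ≈ 1.0*I)
(3*(-4*(M + u)))*K(5) = (3*(-4*(0 + I)))*10 = (3*(-4*I))*10 = -12*I*10 = -120*I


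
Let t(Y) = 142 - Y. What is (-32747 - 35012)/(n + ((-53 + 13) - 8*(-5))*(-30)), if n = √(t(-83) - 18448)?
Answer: 67759*I*√18223/18223 ≈ 501.95*I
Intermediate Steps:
n = I*√18223 (n = √((142 - 1*(-83)) - 18448) = √((142 + 83) - 18448) = √(225 - 18448) = √(-18223) = I*√18223 ≈ 134.99*I)
(-32747 - 35012)/(n + ((-53 + 13) - 8*(-5))*(-30)) = (-32747 - 35012)/(I*√18223 + ((-53 + 13) - 8*(-5))*(-30)) = -67759/(I*√18223 + (-40 + 40)*(-30)) = -67759/(I*√18223 + 0*(-30)) = -67759/(I*√18223 + 0) = -67759*(-I*√18223/18223) = -(-67759)*I*√18223/18223 = 67759*I*√18223/18223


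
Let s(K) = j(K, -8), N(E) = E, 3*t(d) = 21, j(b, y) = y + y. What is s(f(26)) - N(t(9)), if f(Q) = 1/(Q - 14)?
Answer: -23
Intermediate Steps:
j(b, y) = 2*y
t(d) = 7 (t(d) = (⅓)*21 = 7)
f(Q) = 1/(-14 + Q)
s(K) = -16 (s(K) = 2*(-8) = -16)
s(f(26)) - N(t(9)) = -16 - 1*7 = -16 - 7 = -23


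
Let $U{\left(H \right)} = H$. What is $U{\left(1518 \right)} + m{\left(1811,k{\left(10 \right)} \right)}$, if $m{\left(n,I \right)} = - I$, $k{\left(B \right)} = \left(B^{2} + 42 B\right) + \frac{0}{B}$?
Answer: $998$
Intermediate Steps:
$k{\left(B \right)} = B^{2} + 42 B$ ($k{\left(B \right)} = \left(B^{2} + 42 B\right) + 0 = B^{2} + 42 B$)
$U{\left(1518 \right)} + m{\left(1811,k{\left(10 \right)} \right)} = 1518 - 10 \left(42 + 10\right) = 1518 - 10 \cdot 52 = 1518 - 520 = 998$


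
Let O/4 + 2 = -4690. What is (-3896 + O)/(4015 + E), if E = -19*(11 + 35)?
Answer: -22664/3141 ≈ -7.2155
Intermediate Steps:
E = -874 (E = -19*46 = -874)
O = -18768 (O = -8 + 4*(-4690) = -8 - 18760 = -18768)
(-3896 + O)/(4015 + E) = (-3896 - 18768)/(4015 - 874) = -22664/3141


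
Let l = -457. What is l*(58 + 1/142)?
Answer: -3764309/142 ≈ -26509.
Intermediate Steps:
l*(58 + 1/142) = -457*(58 + 1/142) = -457*8237/142 = -3764309/142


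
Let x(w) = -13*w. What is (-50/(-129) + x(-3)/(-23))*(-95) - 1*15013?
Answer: -44174876/2967 ≈ -14889.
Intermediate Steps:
(-50/(-129) + x(-3)/(-23))*(-95) - 1*15013 = (-50/(-129) - 13*(-3)/(-23))*(-95) - 1*15013 = (-50*(-1/129) + 39*(-1/23))*(-95) - 15013 = (50/129 - 39/23)*(-95) - 15013 = -3881/2967*(-95) - 15013 = 368695/2967 - 15013 = -44174876/2967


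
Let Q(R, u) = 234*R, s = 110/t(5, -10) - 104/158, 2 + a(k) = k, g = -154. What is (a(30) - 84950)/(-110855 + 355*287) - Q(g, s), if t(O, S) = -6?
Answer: 161663921/4485 ≈ 36045.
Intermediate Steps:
a(k) = -2 + k
s = -4501/237 (s = 110/(-6) - 104/158 = 110*(-1/6) - 104*1/158 = -55/3 - 52/79 = -4501/237 ≈ -18.992)
(a(30) - 84950)/(-110855 + 355*287) - Q(g, s) = ((-2 + 30) - 84950)/(-110855 + 355*287) - 234*(-154) = (28 - 84950)/(-110855 + 101885) - 1*(-36036) = -84922/(-8970) + 36036 = -84922*(-1/8970) + 36036 = 42461/4485 + 36036 = 161663921/4485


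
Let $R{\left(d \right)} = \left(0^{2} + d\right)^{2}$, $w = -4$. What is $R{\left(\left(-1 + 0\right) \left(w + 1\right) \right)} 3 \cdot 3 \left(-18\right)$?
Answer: $-1458$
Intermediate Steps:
$R{\left(d \right)} = d^{2}$ ($R{\left(d \right)} = \left(0 + d\right)^{2} = d^{2}$)
$R{\left(\left(-1 + 0\right) \left(w + 1\right) \right)} 3 \cdot 3 \left(-18\right) = \left(\left(-1 + 0\right) \left(-4 + 1\right)\right)^{2} \cdot 3 \cdot 3 \left(-18\right) = \left(\left(-1\right) \left(-3\right)\right)^{2} \cdot 9 \left(-18\right) = 3^{2} \cdot 9 \left(-18\right) = 9 \cdot 9 \left(-18\right) = 81 \left(-18\right) = -1458$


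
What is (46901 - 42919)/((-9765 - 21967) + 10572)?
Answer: -1991/10580 ≈ -0.18819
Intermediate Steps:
(46901 - 42919)/((-9765 - 21967) + 10572) = 3982/(-31732 + 10572) = 3982/(-21160) = 3982*(-1/21160) = -1991/10580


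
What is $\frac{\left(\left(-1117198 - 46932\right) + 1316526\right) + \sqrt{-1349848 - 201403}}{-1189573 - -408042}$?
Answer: $- \frac{152396}{781531} - \frac{13 i \sqrt{9179}}{781531} \approx -0.195 - 0.0015937 i$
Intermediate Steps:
$\frac{\left(\left(-1117198 - 46932\right) + 1316526\right) + \sqrt{-1349848 - 201403}}{-1189573 - -408042} = \frac{\left(-1164130 + 1316526\right) + \sqrt{-1551251}}{-1189573 + 408042} = \frac{152396 + 13 i \sqrt{9179}}{-781531} = \left(152396 + 13 i \sqrt{9179}\right) \left(- \frac{1}{781531}\right) = - \frac{152396}{781531} - \frac{13 i \sqrt{9179}}{781531}$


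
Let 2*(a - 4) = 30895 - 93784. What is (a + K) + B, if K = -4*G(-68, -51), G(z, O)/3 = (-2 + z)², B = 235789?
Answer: 291097/2 ≈ 1.4555e+5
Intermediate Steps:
G(z, O) = 3*(-2 + z)²
K = -58800 (K = -12*(-2 - 68)² = -12*(-70)² = -12*4900 = -4*14700 = -58800)
a = -62881/2 (a = 4 + (30895 - 93784)/2 = 4 + (½)*(-62889) = 4 - 62889/2 = -62881/2 ≈ -31441.)
(a + K) + B = (-62881/2 - 58800) + 235789 = -180481/2 + 235789 = 291097/2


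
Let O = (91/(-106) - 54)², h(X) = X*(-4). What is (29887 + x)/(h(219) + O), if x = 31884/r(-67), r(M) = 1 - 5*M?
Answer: 2358135837/167800423 ≈ 14.053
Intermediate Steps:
x = 2657/28 (x = 31884/(1 - 5*(-67)) = 31884/(1 + 335) = 31884/336 = 31884*(1/336) = 2657/28 ≈ 94.893)
h(X) = -4*X
O = 33814225/11236 (O = (91*(-1/106) - 54)² = (-91/106 - 54)² = (-5815/106)² = 33814225/11236 ≈ 3009.5)
(29887 + x)/(h(219) + O) = (29887 + 2657/28)/(-4*219 + 33814225/11236) = 839493/(28*(-876 + 33814225/11236)) = 839493/(28*(23971489/11236)) = (839493/28)*(11236/23971489) = 2358135837/167800423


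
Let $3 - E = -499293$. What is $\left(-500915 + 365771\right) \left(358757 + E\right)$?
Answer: $-115960714632$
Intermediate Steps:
$E = 499296$ ($E = 3 - -499293 = 3 + 499293 = 499296$)
$\left(-500915 + 365771\right) \left(358757 + E\right) = \left(-500915 + 365771\right) \left(358757 + 499296\right) = \left(-135144\right) 858053 = -115960714632$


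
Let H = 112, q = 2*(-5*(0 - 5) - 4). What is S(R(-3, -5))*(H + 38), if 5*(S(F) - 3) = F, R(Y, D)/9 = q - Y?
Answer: 12600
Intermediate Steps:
q = 42 (q = 2*(-5*(-5) - 4) = 2*(25 - 4) = 2*21 = 42)
R(Y, D) = 378 - 9*Y (R(Y, D) = 9*(42 - Y) = 378 - 9*Y)
S(F) = 3 + F/5
S(R(-3, -5))*(H + 38) = (3 + (378 - 9*(-3))/5)*(112 + 38) = (3 + (378 + 27)/5)*150 = (3 + (1/5)*405)*150 = (3 + 81)*150 = 84*150 = 12600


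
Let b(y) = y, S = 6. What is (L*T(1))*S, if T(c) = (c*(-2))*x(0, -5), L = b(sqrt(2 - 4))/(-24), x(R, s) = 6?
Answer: 3*I*sqrt(2) ≈ 4.2426*I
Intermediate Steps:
L = -I*sqrt(2)/24 (L = sqrt(2 - 4)/(-24) = sqrt(-2)*(-1/24) = (I*sqrt(2))*(-1/24) = -I*sqrt(2)/24 ≈ -0.058926*I)
T(c) = -12*c (T(c) = (c*(-2))*6 = -2*c*6 = -12*c)
(L*T(1))*S = ((-I*sqrt(2)/24)*(-12*1))*6 = (-I*sqrt(2)/24*(-12))*6 = (I*sqrt(2)/2)*6 = 3*I*sqrt(2)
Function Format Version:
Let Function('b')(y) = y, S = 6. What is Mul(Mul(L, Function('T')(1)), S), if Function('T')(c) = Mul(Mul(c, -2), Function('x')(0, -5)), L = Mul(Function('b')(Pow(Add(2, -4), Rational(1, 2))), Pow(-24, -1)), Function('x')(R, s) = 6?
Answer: Mul(3, I, Pow(2, Rational(1, 2))) ≈ Mul(4.2426, I)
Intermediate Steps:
L = Mul(Rational(-1, 24), I, Pow(2, Rational(1, 2))) (L = Mul(Pow(Add(2, -4), Rational(1, 2)), Pow(-24, -1)) = Mul(Pow(-2, Rational(1, 2)), Rational(-1, 24)) = Mul(Mul(I, Pow(2, Rational(1, 2))), Rational(-1, 24)) = Mul(Rational(-1, 24), I, Pow(2, Rational(1, 2))) ≈ Mul(-0.058926, I))
Function('T')(c) = Mul(-12, c) (Function('T')(c) = Mul(Mul(c, -2), 6) = Mul(Mul(-2, c), 6) = Mul(-12, c))
Mul(Mul(L, Function('T')(1)), S) = Mul(Mul(Mul(Rational(-1, 24), I, Pow(2, Rational(1, 2))), Mul(-12, 1)), 6) = Mul(Mul(Mul(Rational(-1, 24), I, Pow(2, Rational(1, 2))), -12), 6) = Mul(Mul(Rational(1, 2), I, Pow(2, Rational(1, 2))), 6) = Mul(3, I, Pow(2, Rational(1, 2)))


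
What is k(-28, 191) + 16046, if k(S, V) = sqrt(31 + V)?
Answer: 16046 + sqrt(222) ≈ 16061.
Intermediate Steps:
k(-28, 191) + 16046 = sqrt(31 + 191) + 16046 = sqrt(222) + 16046 = 16046 + sqrt(222)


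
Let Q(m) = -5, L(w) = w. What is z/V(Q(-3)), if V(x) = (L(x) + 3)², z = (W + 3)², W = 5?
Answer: 16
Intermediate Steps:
z = 64 (z = (5 + 3)² = 8² = 64)
V(x) = (3 + x)² (V(x) = (x + 3)² = (3 + x)²)
z/V(Q(-3)) = 64/((3 - 5)²) = 64/((-2)²) = 64/4 = 64*(¼) = 16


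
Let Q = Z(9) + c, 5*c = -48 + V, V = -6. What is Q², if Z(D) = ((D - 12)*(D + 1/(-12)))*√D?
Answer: 3316041/400 ≈ 8290.1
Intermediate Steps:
c = -54/5 (c = (-48 - 6)/5 = (⅕)*(-54) = -54/5 ≈ -10.800)
Z(D) = √D*(-12 + D)*(-1/12 + D) (Z(D) = ((-12 + D)*(D - 1/12))*√D = ((-12 + D)*(-1/12 + D))*√D = √D*(-12 + D)*(-1/12 + D))
Q = -1821/20 (Q = √9*(1 + 9² - 145/12*9) - 54/5 = 3*(1 + 81 - 435/4) - 54/5 = 3*(-107/4) - 54/5 = -321/4 - 54/5 = -1821/20 ≈ -91.050)
Q² = (-1821/20)² = 3316041/400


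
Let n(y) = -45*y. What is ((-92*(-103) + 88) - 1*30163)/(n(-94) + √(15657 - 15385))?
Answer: -43566885/8946314 + 20599*√17/4473157 ≈ -4.8508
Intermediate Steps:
((-92*(-103) + 88) - 1*30163)/(n(-94) + √(15657 - 15385)) = ((-92*(-103) + 88) - 1*30163)/(-45*(-94) + √(15657 - 15385)) = ((9476 + 88) - 30163)/(4230 + √272) = (9564 - 30163)/(4230 + 4*√17) = -20599/(4230 + 4*√17)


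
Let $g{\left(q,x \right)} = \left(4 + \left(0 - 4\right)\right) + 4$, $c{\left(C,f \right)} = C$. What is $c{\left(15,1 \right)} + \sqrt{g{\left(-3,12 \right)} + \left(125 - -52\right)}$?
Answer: $15 + \sqrt{181} \approx 28.454$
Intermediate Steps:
$g{\left(q,x \right)} = 4$ ($g{\left(q,x \right)} = \left(4 - 4\right) + 4 = 0 + 4 = 4$)
$c{\left(15,1 \right)} + \sqrt{g{\left(-3,12 \right)} + \left(125 - -52\right)} = 15 + \sqrt{4 + \left(125 - -52\right)} = 15 + \sqrt{4 + \left(125 + 52\right)} = 15 + \sqrt{4 + 177} = 15 + \sqrt{181}$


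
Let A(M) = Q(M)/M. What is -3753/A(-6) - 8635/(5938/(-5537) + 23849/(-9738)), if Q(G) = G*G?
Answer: 1168721487027/379752314 ≈ 3077.6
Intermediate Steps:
Q(G) = G**2
A(M) = M (A(M) = M**2/M = M)
-3753/A(-6) - 8635/(5938/(-5537) + 23849/(-9738)) = -3753/(-6) - 8635/(5938/(-5537) + 23849/(-9738)) = -3753*(-1/6) - 8635/(5938*(-1/5537) + 23849*(-1/9738)) = 1251/2 - 8635/(-5938/5537 - 23849/9738) = 1251/2 - 8635/(-189876157/53919306) = 1251/2 - 8635*(-53919306/189876157) = 1251/2 + 465593207310/189876157 = 1168721487027/379752314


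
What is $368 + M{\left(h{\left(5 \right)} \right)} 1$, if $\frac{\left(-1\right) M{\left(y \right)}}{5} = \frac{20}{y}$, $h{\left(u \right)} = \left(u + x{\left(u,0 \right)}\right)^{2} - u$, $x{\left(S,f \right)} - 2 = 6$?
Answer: $\frac{15063}{41} \approx 367.39$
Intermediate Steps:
$x{\left(S,f \right)} = 8$ ($x{\left(S,f \right)} = 2 + 6 = 8$)
$h{\left(u \right)} = \left(8 + u\right)^{2} - u$ ($h{\left(u \right)} = \left(u + 8\right)^{2} - u = \left(8 + u\right)^{2} - u$)
$M{\left(y \right)} = - \frac{100}{y}$ ($M{\left(y \right)} = - 5 \frac{20}{y} = - \frac{100}{y}$)
$368 + M{\left(h{\left(5 \right)} \right)} 1 = 368 + - \frac{100}{\left(8 + 5\right)^{2} - 5} \cdot 1 = 368 + - \frac{100}{13^{2} - 5} \cdot 1 = 368 + - \frac{100}{169 - 5} \cdot 1 = 368 + - \frac{100}{164} \cdot 1 = 368 + \left(-100\right) \frac{1}{164} \cdot 1 = 368 - \frac{25}{41} = \frac{15063}{41}$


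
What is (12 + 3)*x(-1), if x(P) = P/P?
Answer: 15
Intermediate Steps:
x(P) = 1
(12 + 3)*x(-1) = (12 + 3)*1 = 15*1 = 15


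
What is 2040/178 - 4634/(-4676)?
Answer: 370139/29726 ≈ 12.452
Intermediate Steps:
2040/178 - 4634/(-4676) = 2040*(1/178) - 4634*(-1/4676) = 1020/89 + 331/334 = 370139/29726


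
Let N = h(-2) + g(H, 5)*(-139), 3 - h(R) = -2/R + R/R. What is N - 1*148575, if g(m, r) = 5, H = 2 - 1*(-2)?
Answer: -149269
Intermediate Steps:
H = 4 (H = 2 + 2 = 4)
h(R) = 2 + 2/R (h(R) = 3 - (-2/R + R/R) = 3 - (-2/R + 1) = 3 - (1 - 2/R) = 3 + (-1 + 2/R) = 2 + 2/R)
N = -694 (N = (2 + 2/(-2)) + 5*(-139) = (2 + 2*(-½)) - 695 = (2 - 1) - 695 = 1 - 695 = -694)
N - 1*148575 = -694 - 1*148575 = -694 - 148575 = -149269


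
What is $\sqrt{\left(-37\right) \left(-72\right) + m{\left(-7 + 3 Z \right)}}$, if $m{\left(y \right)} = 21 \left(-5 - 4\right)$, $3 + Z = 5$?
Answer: $15 \sqrt{11} \approx 49.749$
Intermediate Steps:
$Z = 2$ ($Z = -3 + 5 = 2$)
$m{\left(y \right)} = -189$ ($m{\left(y \right)} = 21 \left(-5 - 4\right) = 21 \left(-9\right) = -189$)
$\sqrt{\left(-37\right) \left(-72\right) + m{\left(-7 + 3 Z \right)}} = \sqrt{\left(-37\right) \left(-72\right) - 189} = \sqrt{2664 - 189} = \sqrt{2475} = 15 \sqrt{11}$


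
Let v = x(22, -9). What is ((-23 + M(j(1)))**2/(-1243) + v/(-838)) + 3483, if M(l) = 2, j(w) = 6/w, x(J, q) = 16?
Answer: 1813810888/520817 ≈ 3482.6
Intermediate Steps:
v = 16
((-23 + M(j(1)))**2/(-1243) + v/(-838)) + 3483 = ((-23 + 2)**2/(-1243) + 16/(-838)) + 3483 = ((-21)**2*(-1/1243) + 16*(-1/838)) + 3483 = (441*(-1/1243) - 8/419) + 3483 = (-441/1243 - 8/419) + 3483 = -194723/520817 + 3483 = 1813810888/520817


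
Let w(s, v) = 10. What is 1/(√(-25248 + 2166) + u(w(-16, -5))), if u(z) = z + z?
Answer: 10/11741 - I*√23082/23482 ≈ 0.00085172 - 0.00647*I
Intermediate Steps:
u(z) = 2*z
1/(√(-25248 + 2166) + u(w(-16, -5))) = 1/(√(-25248 + 2166) + 2*10) = 1/(√(-23082) + 20) = 1/(I*√23082 + 20) = 1/(20 + I*√23082)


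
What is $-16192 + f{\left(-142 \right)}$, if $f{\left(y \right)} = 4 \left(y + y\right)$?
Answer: $-17328$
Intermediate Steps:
$f{\left(y \right)} = 8 y$ ($f{\left(y \right)} = 4 \cdot 2 y = 8 y$)
$-16192 + f{\left(-142 \right)} = -16192 + 8 \left(-142\right) = -16192 - 1136 = -17328$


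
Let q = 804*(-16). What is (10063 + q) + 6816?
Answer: 4015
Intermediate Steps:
q = -12864
(10063 + q) + 6816 = (10063 - 12864) + 6816 = -2801 + 6816 = 4015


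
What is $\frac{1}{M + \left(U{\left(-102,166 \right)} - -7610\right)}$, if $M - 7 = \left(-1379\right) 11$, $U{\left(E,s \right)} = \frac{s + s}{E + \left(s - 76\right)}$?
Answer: $- \frac{3}{22739} \approx -0.00013193$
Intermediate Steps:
$U{\left(E,s \right)} = \frac{2 s}{-76 + E + s}$ ($U{\left(E,s \right)} = \frac{2 s}{E + \left(-76 + s\right)} = \frac{2 s}{-76 + E + s}$)
$M = -15162$ ($M = 7 - 15169 = -15162$)
$\frac{1}{M + \left(U{\left(-102,166 \right)} - -7610\right)} = \frac{1}{-15162 + \left(2 \cdot 166 \frac{1}{-76 - 102 + 166} - -7610\right)} = \frac{1}{-15162 + \left(2 \cdot 166 \frac{1}{-12} + 7610\right)} = \frac{1}{-15162 + \left(2 \cdot 166 \left(- \frac{1}{12}\right) + 7610\right)} = \frac{1}{-15162 + \left(- \frac{83}{3} + 7610\right)} = \frac{1}{-15162 + \frac{22747}{3}} = \frac{1}{- \frac{22739}{3}} = - \frac{3}{22739}$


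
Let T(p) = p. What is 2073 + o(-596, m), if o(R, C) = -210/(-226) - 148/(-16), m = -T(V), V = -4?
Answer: 941597/452 ≈ 2083.2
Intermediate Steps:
m = 4 (m = -1*(-4) = 4)
o(R, C) = 4601/452 (o(R, C) = -210*(-1/226) - 148*(-1/16) = 105/113 + 37/4 = 4601/452)
2073 + o(-596, m) = 2073 + 4601/452 = 941597/452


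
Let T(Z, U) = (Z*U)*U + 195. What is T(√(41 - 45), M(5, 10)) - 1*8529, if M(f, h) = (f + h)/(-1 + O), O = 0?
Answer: -8334 + 450*I ≈ -8334.0 + 450.0*I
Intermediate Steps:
M(f, h) = -f - h (M(f, h) = (f + h)/(-1 + 0) = (f + h)/(-1) = (f + h)*(-1) = -f - h)
T(Z, U) = 195 + Z*U² (T(Z, U) = (U*Z)*U + 195 = Z*U² + 195 = 195 + Z*U²)
T(√(41 - 45), M(5, 10)) - 1*8529 = (195 + √(41 - 45)*(-1*5 - 1*10)²) - 1*8529 = (195 + √(-4)*(-5 - 10)²) - 8529 = (195 + (2*I)*(-15)²) - 8529 = (195 + (2*I)*225) - 8529 = (195 + 450*I) - 8529 = -8334 + 450*I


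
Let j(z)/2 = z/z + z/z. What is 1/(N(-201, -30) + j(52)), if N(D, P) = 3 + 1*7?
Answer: 1/14 ≈ 0.071429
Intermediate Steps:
N(D, P) = 10 (N(D, P) = 3 + 7 = 10)
j(z) = 4 (j(z) = 2*(z/z + z/z) = 2*(1 + 1) = 2*2 = 4)
1/(N(-201, -30) + j(52)) = 1/(10 + 4) = 1/14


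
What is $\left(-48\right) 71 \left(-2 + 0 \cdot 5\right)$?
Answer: $6816$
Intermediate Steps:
$\left(-48\right) 71 \left(-2 + 0 \cdot 5\right) = - 3408 \left(-2 + 0\right) = \left(-3408\right) \left(-2\right) = 6816$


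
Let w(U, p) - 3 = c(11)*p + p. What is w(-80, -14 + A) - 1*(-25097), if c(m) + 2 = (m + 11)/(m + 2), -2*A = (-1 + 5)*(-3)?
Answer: 326228/13 ≈ 25094.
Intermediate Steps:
A = 6 (A = -(-1 + 5)*(-3)/2 = -2*(-3) = -½*(-12) = 6)
c(m) = -2 + (11 + m)/(2 + m) (c(m) = -2 + (m + 11)/(m + 2) = -2 + (11 + m)/(2 + m))
w(U, p) = 3 + 9*p/13 (w(U, p) = 3 + (((7 - 1*11)/(2 + 11))*p + p) = 3 + (((7 - 11)/13)*p + p) = 3 + (((1/13)*(-4))*p + p) = 3 + (-4*p/13 + p) = 3 + 9*p/13)
w(-80, -14 + A) - 1*(-25097) = (3 + 9*(-14 + 6)/13) - 1*(-25097) = (3 + (9/13)*(-8)) + 25097 = (3 - 72/13) + 25097 = -33/13 + 25097 = 326228/13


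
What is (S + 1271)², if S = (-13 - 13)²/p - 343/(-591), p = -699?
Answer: 3401504674656400/2106901801 ≈ 1.6145e+6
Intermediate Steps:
S = -17751/45901 (S = (-13 - 13)²/(-699) - 343/(-591) = (-26)²*(-1/699) - 343*(-1/591) = 676*(-1/699) + 343/591 = -676/699 + 343/591 = -17751/45901 ≈ -0.38672)
(S + 1271)² = (-17751/45901 + 1271)² = (58322420/45901)² = 3401504674656400/2106901801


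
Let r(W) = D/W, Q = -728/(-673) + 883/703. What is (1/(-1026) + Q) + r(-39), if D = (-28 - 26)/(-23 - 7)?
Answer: 3803947087/1660647690 ≈ 2.2906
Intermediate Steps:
D = 9/5 (D = -54/(-30) = -54*(-1/30) = 9/5 ≈ 1.8000)
Q = 1106043/473119 (Q = -728*(-1/673) + 883*(1/703) = 728/673 + 883/703 = 1106043/473119 ≈ 2.3378)
r(W) = 9/(5*W)
(1/(-1026) + Q) + r(-39) = (1/(-1026) + 1106043/473119) + (9/5)/(-39) = (-1/1026 + 1106043/473119) + (9/5)*(-1/39) = 59701421/25548426 - 3/65 = 3803947087/1660647690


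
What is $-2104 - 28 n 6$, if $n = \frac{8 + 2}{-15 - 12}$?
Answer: $- \frac{18376}{9} \approx -2041.8$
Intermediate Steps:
$n = - \frac{10}{27}$ ($n = \frac{10}{-27} = 10 \left(- \frac{1}{27}\right) = - \frac{10}{27} \approx -0.37037$)
$-2104 - 28 n 6 = -2104 - 28 \left(- \frac{10}{27}\right) 6 = -2104 - \left(- \frac{280}{27}\right) 6 = -2104 - - \frac{560}{9} = -2104 + \frac{560}{9} = - \frac{18376}{9}$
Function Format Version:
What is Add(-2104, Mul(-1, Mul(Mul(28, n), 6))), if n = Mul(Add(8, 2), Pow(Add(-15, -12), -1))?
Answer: Rational(-18376, 9) ≈ -2041.8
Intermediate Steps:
n = Rational(-10, 27) (n = Mul(10, Pow(-27, -1)) = Mul(10, Rational(-1, 27)) = Rational(-10, 27) ≈ -0.37037)
Add(-2104, Mul(-1, Mul(Mul(28, n), 6))) = Add(-2104, Mul(-1, Mul(Mul(28, Rational(-10, 27)), 6))) = Add(-2104, Mul(-1, Mul(Rational(-280, 27), 6))) = Add(-2104, Mul(-1, Rational(-560, 9))) = Add(-2104, Rational(560, 9)) = Rational(-18376, 9)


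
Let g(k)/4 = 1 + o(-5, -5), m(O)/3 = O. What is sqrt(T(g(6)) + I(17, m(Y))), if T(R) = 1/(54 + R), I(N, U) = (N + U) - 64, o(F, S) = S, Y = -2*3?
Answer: I*sqrt(93822)/38 ≈ 8.0606*I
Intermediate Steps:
Y = -6
m(O) = 3*O
I(N, U) = -64 + N + U
g(k) = -16 (g(k) = 4*(1 - 5) = 4*(-4) = -16)
sqrt(T(g(6)) + I(17, m(Y))) = sqrt(1/(54 - 16) + (-64 + 17 + 3*(-6))) = sqrt(1/38 + (-64 + 17 - 18)) = sqrt(1/38 - 65) = sqrt(-2469/38) = I*sqrt(93822)/38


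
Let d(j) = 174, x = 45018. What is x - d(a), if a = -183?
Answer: 44844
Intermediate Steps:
x - d(a) = 45018 - 1*174 = 45018 - 174 = 44844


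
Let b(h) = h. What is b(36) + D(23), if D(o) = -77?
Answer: -41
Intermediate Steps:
b(36) + D(23) = 36 - 77 = -41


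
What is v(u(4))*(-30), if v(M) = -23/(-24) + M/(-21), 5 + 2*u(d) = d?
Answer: -825/28 ≈ -29.464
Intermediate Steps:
u(d) = -5/2 + d/2
v(M) = 23/24 - M/21 (v(M) = -23*(-1/24) + M*(-1/21) = 23/24 - M/21)
v(u(4))*(-30) = (23/24 - (-5/2 + (½)*4)/21)*(-30) = (23/24 - (-5/2 + 2)/21)*(-30) = (23/24 - 1/21*(-½))*(-30) = (23/24 + 1/42)*(-30) = (55/56)*(-30) = -825/28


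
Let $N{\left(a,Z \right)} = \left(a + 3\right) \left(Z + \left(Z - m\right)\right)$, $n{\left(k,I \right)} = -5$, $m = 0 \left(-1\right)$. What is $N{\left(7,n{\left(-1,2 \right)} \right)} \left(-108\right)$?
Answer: $10800$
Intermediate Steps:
$m = 0$
$N{\left(a,Z \right)} = 2 Z \left(3 + a\right)$ ($N{\left(a,Z \right)} = \left(a + 3\right) \left(Z + \left(Z - 0\right)\right) = \left(3 + a\right) \left(Z + \left(Z + 0\right)\right) = \left(3 + a\right) \left(Z + Z\right) = \left(3 + a\right) 2 Z = 2 Z \left(3 + a\right)$)
$N{\left(7,n{\left(-1,2 \right)} \right)} \left(-108\right) = 2 \left(-5\right) \left(3 + 7\right) \left(-108\right) = 2 \left(-5\right) 10 \left(-108\right) = \left(-100\right) \left(-108\right) = 10800$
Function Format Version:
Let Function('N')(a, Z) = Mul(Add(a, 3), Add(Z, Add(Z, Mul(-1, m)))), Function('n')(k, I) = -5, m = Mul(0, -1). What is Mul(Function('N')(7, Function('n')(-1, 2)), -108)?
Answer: 10800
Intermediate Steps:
m = 0
Function('N')(a, Z) = Mul(2, Z, Add(3, a)) (Function('N')(a, Z) = Mul(Add(a, 3), Add(Z, Add(Z, Mul(-1, 0)))) = Mul(Add(3, a), Add(Z, Add(Z, 0))) = Mul(Add(3, a), Add(Z, Z)) = Mul(Add(3, a), Mul(2, Z)) = Mul(2, Z, Add(3, a)))
Mul(Function('N')(7, Function('n')(-1, 2)), -108) = Mul(Mul(2, -5, Add(3, 7)), -108) = Mul(Mul(2, -5, 10), -108) = Mul(-100, -108) = 10800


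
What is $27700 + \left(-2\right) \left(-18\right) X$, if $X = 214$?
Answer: $35404$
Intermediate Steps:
$27700 + \left(-2\right) \left(-18\right) X = 27700 + \left(-2\right) \left(-18\right) 214 = 27700 + 36 \cdot 214 = 27700 + 7704 = 35404$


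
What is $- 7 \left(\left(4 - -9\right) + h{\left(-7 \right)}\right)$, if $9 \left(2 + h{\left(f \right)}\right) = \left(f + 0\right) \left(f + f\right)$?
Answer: $- \frac{1379}{9} \approx -153.22$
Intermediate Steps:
$h{\left(f \right)} = -2 + \frac{2 f^{2}}{9}$ ($h{\left(f \right)} = -2 + \frac{\left(f + 0\right) \left(f + f\right)}{9} = -2 + \frac{f 2 f}{9} = -2 + \frac{2 f^{2}}{9}$)
$- 7 \left(\left(4 - -9\right) + h{\left(-7 \right)}\right) = - 7 \left(\left(4 - -9\right) - \left(2 - \frac{2 \left(-7\right)^{2}}{9}\right)\right) = - 7 \left(\left(4 + 9\right) + \left(-2 + \frac{2}{9} \cdot 49\right)\right) = - 7 \left(13 + \left(-2 + \frac{98}{9}\right)\right) = - 7 \left(13 + \frac{80}{9}\right) = \left(-7\right) \frac{197}{9} = - \frac{1379}{9}$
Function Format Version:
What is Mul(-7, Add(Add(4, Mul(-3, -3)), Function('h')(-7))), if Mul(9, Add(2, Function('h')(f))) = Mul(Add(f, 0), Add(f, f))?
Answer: Rational(-1379, 9) ≈ -153.22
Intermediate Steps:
Function('h')(f) = Add(-2, Mul(Rational(2, 9), Pow(f, 2))) (Function('h')(f) = Add(-2, Mul(Rational(1, 9), Mul(Add(f, 0), Add(f, f)))) = Add(-2, Mul(Rational(1, 9), Mul(f, Mul(2, f)))) = Add(-2, Mul(Rational(1, 9), Mul(2, Pow(f, 2)))) = Add(-2, Mul(Rational(2, 9), Pow(f, 2))))
Mul(-7, Add(Add(4, Mul(-3, -3)), Function('h')(-7))) = Mul(-7, Add(Add(4, Mul(-3, -3)), Add(-2, Mul(Rational(2, 9), Pow(-7, 2))))) = Mul(-7, Add(Add(4, 9), Add(-2, Mul(Rational(2, 9), 49)))) = Mul(-7, Add(13, Add(-2, Rational(98, 9)))) = Mul(-7, Add(13, Rational(80, 9))) = Mul(-7, Rational(197, 9)) = Rational(-1379, 9)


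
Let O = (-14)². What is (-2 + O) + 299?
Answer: 493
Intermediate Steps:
O = 196
(-2 + O) + 299 = (-2 + 196) + 299 = 194 + 299 = 493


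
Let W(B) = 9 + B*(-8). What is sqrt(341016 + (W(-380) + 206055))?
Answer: 2*sqrt(137530) ≈ 741.70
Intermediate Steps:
W(B) = 9 - 8*B
sqrt(341016 + (W(-380) + 206055)) = sqrt(341016 + ((9 - 8*(-380)) + 206055)) = sqrt(341016 + ((9 + 3040) + 206055)) = sqrt(341016 + (3049 + 206055)) = sqrt(341016 + 209104) = sqrt(550120) = 2*sqrt(137530)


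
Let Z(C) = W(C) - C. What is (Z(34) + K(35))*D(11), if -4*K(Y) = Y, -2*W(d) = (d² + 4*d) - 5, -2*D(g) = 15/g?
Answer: 41175/88 ≈ 467.90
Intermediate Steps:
D(g) = -15/(2*g)
W(d) = 5/2 - 2*d - d²/2 (W(d) = -((d² + 4*d) - 5)/2 = -(-5 + d² + 4*d)/2 = 5/2 - 2*d - d²/2)
K(Y) = -Y/4
Z(C) = 5/2 - 3*C - C²/2 (Z(C) = (5/2 - 2*C - C²/2) - C = 5/2 - 3*C - C²/2)
(Z(34) + K(35))*D(11) = ((5/2 - 3*34 - ½*34²) - ¼*35)*(-15/2/11) = ((5/2 - 102 - ½*1156) - 35/4)*(-15/2*1/11) = ((5/2 - 102 - 578) - 35/4)*(-15/22) = (-1355/2 - 35/4)*(-15/22) = -2745/4*(-15/22) = 41175/88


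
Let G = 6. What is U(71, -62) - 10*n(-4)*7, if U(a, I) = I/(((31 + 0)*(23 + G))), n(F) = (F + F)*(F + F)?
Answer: -129922/29 ≈ -4480.1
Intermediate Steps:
n(F) = 4*F**2 (n(F) = (2*F)*(2*F) = 4*F**2)
U(a, I) = I/899 (U(a, I) = I/(((31 + 0)*(23 + 6))) = I/((31*29)) = I/899)
U(71, -62) - 10*n(-4)*7 = (1/899)*(-62) - 40*(-4)**2*7 = -2/29 - 40*16*7 = -2/29 - 10*64*7 = -2/29 - 640*7 = -2/29 - 4480 = -129922/29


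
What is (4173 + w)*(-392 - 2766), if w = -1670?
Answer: -7904474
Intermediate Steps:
(4173 + w)*(-392 - 2766) = (4173 - 1670)*(-392 - 2766) = 2503*(-3158) = -7904474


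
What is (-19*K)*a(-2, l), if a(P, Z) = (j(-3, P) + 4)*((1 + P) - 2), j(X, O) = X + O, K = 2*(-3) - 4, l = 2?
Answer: 570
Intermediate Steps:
K = -10 (K = -6 - 4 = -10)
j(X, O) = O + X
a(P, Z) = (1 + P)*(-1 + P) (a(P, Z) = ((P - 3) + 4)*((1 + P) - 2) = ((-3 + P) + 4)*(-1 + P) = (1 + P)*(-1 + P))
(-19*K)*a(-2, l) = (-19*(-10))*(-1 + (-2)²) = 190*(-1 + 4) = 190*3 = 570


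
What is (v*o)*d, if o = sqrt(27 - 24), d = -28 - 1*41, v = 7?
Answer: -483*sqrt(3) ≈ -836.58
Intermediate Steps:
d = -69 (d = -28 - 41 = -69)
o = sqrt(3) ≈ 1.7320
(v*o)*d = (7*sqrt(3))*(-69) = -483*sqrt(3)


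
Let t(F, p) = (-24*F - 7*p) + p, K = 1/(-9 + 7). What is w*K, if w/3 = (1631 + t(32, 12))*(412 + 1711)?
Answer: -5037879/2 ≈ -2.5189e+6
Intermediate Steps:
K = -½ (K = 1/(-2) = -½ ≈ -0.50000)
t(F, p) = -24*F - 6*p
w = 5037879 (w = 3*((1631 + (-24*32 - 6*12))*(412 + 1711)) = 3*((1631 + (-768 - 72))*2123) = 3*((1631 - 840)*2123) = 3*(791*2123) = 3*1679293 = 5037879)
w*K = 5037879*(-½) = -5037879/2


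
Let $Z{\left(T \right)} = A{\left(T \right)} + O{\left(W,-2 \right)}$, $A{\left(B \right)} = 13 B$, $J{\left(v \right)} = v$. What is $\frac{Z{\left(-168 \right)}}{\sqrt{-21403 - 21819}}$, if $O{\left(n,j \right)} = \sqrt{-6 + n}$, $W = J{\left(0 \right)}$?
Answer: $\frac{\sqrt{64833}}{21611} + \frac{1092 i \sqrt{43222}}{21611} \approx 0.011782 + 10.505 i$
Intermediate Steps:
$W = 0$
$Z{\left(T \right)} = 13 T + i \sqrt{6}$ ($Z{\left(T \right)} = 13 T + \sqrt{-6 + 0} = 13 T + \sqrt{-6} = 13 T + i \sqrt{6}$)
$\frac{Z{\left(-168 \right)}}{\sqrt{-21403 - 21819}} = \frac{13 \left(-168\right) + i \sqrt{6}}{\sqrt{-21403 - 21819}} = \frac{-2184 + i \sqrt{6}}{\sqrt{-43222}} = \frac{-2184 + i \sqrt{6}}{i \sqrt{43222}} = \left(-2184 + i \sqrt{6}\right) \left(- \frac{i \sqrt{43222}}{43222}\right) = - \frac{i \sqrt{43222} \left(-2184 + i \sqrt{6}\right)}{43222}$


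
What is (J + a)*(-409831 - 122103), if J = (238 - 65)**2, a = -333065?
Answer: 161248345024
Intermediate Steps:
J = 29929 (J = 173**2 = 29929)
(J + a)*(-409831 - 122103) = (29929 - 333065)*(-409831 - 122103) = -303136*(-531934) = 161248345024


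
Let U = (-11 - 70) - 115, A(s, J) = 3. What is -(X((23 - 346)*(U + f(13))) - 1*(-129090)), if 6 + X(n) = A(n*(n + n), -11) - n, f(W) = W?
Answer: -69978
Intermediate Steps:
U = -196 (U = -81 - 115 = -196)
X(n) = -3 - n (X(n) = -6 + (3 - n) = -3 - n)
-(X((23 - 346)*(U + f(13))) - 1*(-129090)) = -((-3 - (23 - 346)*(-196 + 13)) - 1*(-129090)) = -((-3 - (-323)*(-183)) + 129090) = -((-3 - 1*59109) + 129090) = -((-3 - 59109) + 129090) = -(-59112 + 129090) = -1*69978 = -69978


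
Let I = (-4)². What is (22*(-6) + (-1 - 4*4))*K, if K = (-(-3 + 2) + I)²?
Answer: -43061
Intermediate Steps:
I = 16
K = 289 (K = (-(-3 + 2) + 16)² = (-1*(-1) + 16)² = (1 + 16)² = 17² = 289)
(22*(-6) + (-1 - 4*4))*K = (22*(-6) + (-1 - 4*4))*289 = (-132 + (-1 - 16))*289 = (-132 - 17)*289 = -149*289 = -43061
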